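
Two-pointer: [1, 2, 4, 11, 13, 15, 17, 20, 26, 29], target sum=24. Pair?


Two pointers: lo=0, hi=9
Found pair: (4, 20) summing to 24


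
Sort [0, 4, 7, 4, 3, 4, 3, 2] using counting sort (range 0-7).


Count array: [1, 0, 1, 2, 3, 0, 0, 1]
Reconstruct: [0, 2, 3, 3, 4, 4, 4, 7]


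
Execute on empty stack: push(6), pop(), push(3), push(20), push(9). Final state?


push(6) -> [6]
pop() returns 6 -> []
push(3) -> [3]
push(20) -> [3, 20]
push(9) -> [3, 20, 9]
Final stack (bottom to top): [3, 20, 9]


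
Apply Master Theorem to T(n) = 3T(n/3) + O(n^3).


a=3, b=3, c=3. log_3(3)=1 < c=3. Case 3: O(n^c) = O(n^3)
Complexity: O(n^3)


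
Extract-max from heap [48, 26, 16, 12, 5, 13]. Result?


Max = 48
Replace root with last, heapify down
Resulting heap: [26, 13, 16, 12, 5]


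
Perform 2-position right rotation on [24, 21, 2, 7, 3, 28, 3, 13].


Right rotate by 2: [3, 13, 24, 21, 2, 7, 3, 28]


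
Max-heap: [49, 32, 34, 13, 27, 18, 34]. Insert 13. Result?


Append 13: [49, 32, 34, 13, 27, 18, 34, 13]
Bubble up: no swaps needed
Result: [49, 32, 34, 13, 27, 18, 34, 13]


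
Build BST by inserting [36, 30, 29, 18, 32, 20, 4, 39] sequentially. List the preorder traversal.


Root = 36; build tree by BST insertion.
Preorder traversal: [36, 30, 29, 18, 4, 20, 32, 39]


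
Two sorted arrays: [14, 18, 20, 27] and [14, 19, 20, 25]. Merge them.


Compare heads, take smaller each step.
Merged: [14, 14, 18, 19, 20, 20, 25, 27]


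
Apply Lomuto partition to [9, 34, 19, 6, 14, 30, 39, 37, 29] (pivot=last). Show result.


Elements <= 29 go left of pivot.
Result: [9, 19, 6, 14, 29, 30, 39, 37, 34], pivot at index 4


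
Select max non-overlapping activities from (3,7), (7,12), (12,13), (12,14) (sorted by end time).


Greedy: pick earliest-ending, then skip overlaps.
Selected (3 activities): [(3, 7), (7, 12), (12, 13)]


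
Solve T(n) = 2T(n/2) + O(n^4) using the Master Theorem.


a=2, b=2, c=4. log_2(2)=1 < c=4. Case 3: O(n^c) = O(n^4)
Complexity: O(n^4)


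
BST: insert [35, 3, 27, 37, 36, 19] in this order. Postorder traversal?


Root = 35; build tree by BST insertion.
Postorder traversal: [19, 27, 3, 36, 37, 35]


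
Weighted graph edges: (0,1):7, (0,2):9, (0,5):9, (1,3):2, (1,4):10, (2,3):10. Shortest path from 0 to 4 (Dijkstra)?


Dijkstra from 0:
Distances: {0: 0, 1: 7, 2: 9, 3: 9, 4: 17, 5: 9}
Shortest distance to 4 = 17, path = [0, 1, 4]


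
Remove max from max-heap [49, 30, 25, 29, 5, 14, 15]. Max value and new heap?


Max = 49
Replace root with last, heapify down
Resulting heap: [30, 29, 25, 15, 5, 14]


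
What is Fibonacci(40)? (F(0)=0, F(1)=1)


F(n)=F(n-1)+F(n-2)
...F(38)=39088169, F(39)=63245986, F(40)=102334155


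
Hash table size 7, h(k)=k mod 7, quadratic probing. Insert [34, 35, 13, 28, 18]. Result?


Insertions: 34->slot 6; 35->slot 0; 13->slot 3; 28->slot 1; 18->slot 4
Table: [35, 28, None, 13, 18, None, 34]


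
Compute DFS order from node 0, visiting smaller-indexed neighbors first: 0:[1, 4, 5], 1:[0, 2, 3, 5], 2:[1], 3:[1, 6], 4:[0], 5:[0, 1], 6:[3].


DFS stack-based: start with [0]
Visit order: [0, 1, 2, 3, 6, 5, 4]


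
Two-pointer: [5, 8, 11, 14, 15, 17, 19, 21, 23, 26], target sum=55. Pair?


Two pointers: lo=0, hi=9
No pair sums to 55


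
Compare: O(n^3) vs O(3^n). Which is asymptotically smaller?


cubic grows slower than exponential (base 3)
O(n^3) is asymptotically smaller; O(3^n) grows faster


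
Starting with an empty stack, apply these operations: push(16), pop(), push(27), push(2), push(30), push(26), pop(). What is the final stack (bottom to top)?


push(16) -> [16]
pop() returns 16 -> []
push(27) -> [27]
push(2) -> [27, 2]
push(30) -> [27, 2, 30]
push(26) -> [27, 2, 30, 26]
pop() returns 26 -> [27, 2, 30]
Final stack (bottom to top): [27, 2, 30]


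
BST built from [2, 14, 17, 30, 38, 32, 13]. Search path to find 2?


BST root = 2
Search for 2: compare at each node
Path: [2]


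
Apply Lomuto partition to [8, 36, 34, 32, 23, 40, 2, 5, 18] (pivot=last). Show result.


Elements <= 18 go left of pivot.
Result: [8, 2, 5, 18, 23, 40, 36, 34, 32], pivot at index 3


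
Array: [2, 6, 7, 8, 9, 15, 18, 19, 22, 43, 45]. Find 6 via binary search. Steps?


Search for 6:
[0,10] mid=5 arr[5]=15
[0,4] mid=2 arr[2]=7
[0,1] mid=0 arr[0]=2
[1,1] mid=1 arr[1]=6
Total: 4 comparisons


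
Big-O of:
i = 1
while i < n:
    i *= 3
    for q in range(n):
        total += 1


Per nesting level: O(log n) * O(n) = O(n log n)
Complexity: O(n log n)


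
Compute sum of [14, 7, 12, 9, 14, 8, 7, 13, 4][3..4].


Prefix sums: [0, 14, 21, 33, 42, 56, 64, 71, 84, 88]
Sum[3..4] = prefix[5] - prefix[3] = 56 - 33 = 23


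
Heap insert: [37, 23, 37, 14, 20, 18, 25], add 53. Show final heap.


Append 53: [37, 23, 37, 14, 20, 18, 25, 53]
Bubble up: swap idx 7(53) with idx 3(14); swap idx 3(53) with idx 1(23); swap idx 1(53) with idx 0(37)
Result: [53, 37, 37, 23, 20, 18, 25, 14]


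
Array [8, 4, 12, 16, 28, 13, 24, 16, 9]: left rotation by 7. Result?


Left rotate by 7: [16, 9, 8, 4, 12, 16, 28, 13, 24]


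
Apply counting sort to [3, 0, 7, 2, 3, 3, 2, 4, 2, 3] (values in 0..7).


Count array: [1, 0, 3, 4, 1, 0, 0, 1]
Reconstruct: [0, 2, 2, 2, 3, 3, 3, 3, 4, 7]


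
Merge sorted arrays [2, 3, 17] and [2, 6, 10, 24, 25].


Compare heads, take smaller each step.
Merged: [2, 2, 3, 6, 10, 17, 24, 25]


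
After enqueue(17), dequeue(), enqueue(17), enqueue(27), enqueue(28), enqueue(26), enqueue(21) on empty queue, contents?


enqueue(17) -> [17]
dequeue() returns 17 -> []
enqueue(17) -> [17]
enqueue(27) -> [17, 27]
enqueue(28) -> [17, 27, 28]
enqueue(26) -> [17, 27, 28, 26]
enqueue(21) -> [17, 27, 28, 26, 21]
Final queue (front to back): [17, 27, 28, 26, 21]


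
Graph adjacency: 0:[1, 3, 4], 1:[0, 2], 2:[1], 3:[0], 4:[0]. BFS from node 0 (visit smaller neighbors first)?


BFS queue: start with [0]
Visit order: [0, 1, 3, 4, 2]


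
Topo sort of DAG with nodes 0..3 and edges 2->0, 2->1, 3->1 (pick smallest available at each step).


Kahn's algorithm, process smallest node first
Order: [2, 0, 3, 1]


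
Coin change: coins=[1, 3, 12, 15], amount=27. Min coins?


dp[0]=0; dp[i]=1+min(dp[i-c] for c in coins)
...dp[22]=4, dp[23]=5, dp[24]=2, dp[25]=3, dp[26]=4, dp[27]=2
Minimum coins for 27 = 2


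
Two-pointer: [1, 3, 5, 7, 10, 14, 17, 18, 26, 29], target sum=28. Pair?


Two pointers: lo=0, hi=9
Found pair: (10, 18) summing to 28


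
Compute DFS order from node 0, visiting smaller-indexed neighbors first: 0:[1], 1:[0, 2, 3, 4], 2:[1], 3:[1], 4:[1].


DFS stack-based: start with [0]
Visit order: [0, 1, 2, 3, 4]


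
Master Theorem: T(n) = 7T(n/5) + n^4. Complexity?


a=7, b=5, c=4. log_5(7)=1.209 < c=4. Case 3: O(n^c) = O(n^4)
Complexity: O(n^4)


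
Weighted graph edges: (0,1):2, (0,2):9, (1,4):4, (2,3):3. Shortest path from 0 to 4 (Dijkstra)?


Dijkstra from 0:
Distances: {0: 0, 1: 2, 2: 9, 3: 12, 4: 6}
Shortest distance to 4 = 6, path = [0, 1, 4]


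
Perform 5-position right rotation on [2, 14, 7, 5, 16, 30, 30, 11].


Right rotate by 5: [5, 16, 30, 30, 11, 2, 14, 7]


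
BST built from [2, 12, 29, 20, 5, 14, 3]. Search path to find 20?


BST root = 2
Search for 20: compare at each node
Path: [2, 12, 29, 20]


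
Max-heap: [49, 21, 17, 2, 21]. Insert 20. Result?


Append 20: [49, 21, 17, 2, 21, 20]
Bubble up: swap idx 5(20) with idx 2(17)
Result: [49, 21, 20, 2, 21, 17]


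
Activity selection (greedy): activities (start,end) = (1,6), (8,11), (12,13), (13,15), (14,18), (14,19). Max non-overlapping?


Greedy: pick earliest-ending, then skip overlaps.
Selected (4 activities): [(1, 6), (8, 11), (12, 13), (13, 15)]


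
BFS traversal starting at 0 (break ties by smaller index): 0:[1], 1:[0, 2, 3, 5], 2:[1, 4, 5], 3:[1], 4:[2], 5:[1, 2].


BFS queue: start with [0]
Visit order: [0, 1, 2, 3, 5, 4]


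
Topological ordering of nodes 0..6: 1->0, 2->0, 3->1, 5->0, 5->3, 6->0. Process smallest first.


Kahn's algorithm, process smallest node first
Order: [2, 4, 5, 3, 1, 6, 0]


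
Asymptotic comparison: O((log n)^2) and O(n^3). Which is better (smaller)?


polylogarithmic grows slower than cubic
O((log n)^2) is asymptotically smaller; O(n^3) grows faster


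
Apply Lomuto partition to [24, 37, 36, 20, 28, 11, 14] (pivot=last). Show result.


Elements <= 14 go left of pivot.
Result: [11, 14, 36, 20, 28, 24, 37], pivot at index 1


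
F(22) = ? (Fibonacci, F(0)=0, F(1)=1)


F(n)=F(n-1)+F(n-2)
...F(20)=6765, F(21)=10946, F(22)=17711


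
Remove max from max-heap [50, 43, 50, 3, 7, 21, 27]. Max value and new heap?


Max = 50
Replace root with last, heapify down
Resulting heap: [50, 43, 27, 3, 7, 21]


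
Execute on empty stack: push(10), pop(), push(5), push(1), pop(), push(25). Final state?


push(10) -> [10]
pop() returns 10 -> []
push(5) -> [5]
push(1) -> [5, 1]
pop() returns 1 -> [5]
push(25) -> [5, 25]
Final stack (bottom to top): [5, 25]


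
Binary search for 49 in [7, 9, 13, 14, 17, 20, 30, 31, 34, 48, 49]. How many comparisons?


Search for 49:
[0,10] mid=5 arr[5]=20
[6,10] mid=8 arr[8]=34
[9,10] mid=9 arr[9]=48
[10,10] mid=10 arr[10]=49
Total: 4 comparisons


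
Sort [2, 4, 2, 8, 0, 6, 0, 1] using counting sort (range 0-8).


Count array: [2, 1, 2, 0, 1, 0, 1, 0, 1]
Reconstruct: [0, 0, 1, 2, 2, 4, 6, 8]


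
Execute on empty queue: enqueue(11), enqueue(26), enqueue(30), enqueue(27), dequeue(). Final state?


enqueue(11) -> [11]
enqueue(26) -> [11, 26]
enqueue(30) -> [11, 26, 30]
enqueue(27) -> [11, 26, 30, 27]
dequeue() returns 11 -> [26, 30, 27]
Final queue (front to back): [26, 30, 27]


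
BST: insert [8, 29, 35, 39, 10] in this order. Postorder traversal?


Root = 8; build tree by BST insertion.
Postorder traversal: [10, 39, 35, 29, 8]


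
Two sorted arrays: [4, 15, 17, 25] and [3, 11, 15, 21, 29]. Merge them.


Compare heads, take smaller each step.
Merged: [3, 4, 11, 15, 15, 17, 21, 25, 29]


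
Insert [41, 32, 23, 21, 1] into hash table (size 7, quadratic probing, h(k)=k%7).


Insertions: 41->slot 6; 32->slot 4; 23->slot 2; 21->slot 0; 1->slot 1
Table: [21, 1, 23, None, 32, None, 41]


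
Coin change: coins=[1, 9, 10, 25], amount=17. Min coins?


dp[0]=0; dp[i]=1+min(dp[i-c] for c in coins)
...dp[12]=3, dp[13]=4, dp[14]=5, dp[15]=6, dp[16]=7, dp[17]=8
Minimum coins for 17 = 8


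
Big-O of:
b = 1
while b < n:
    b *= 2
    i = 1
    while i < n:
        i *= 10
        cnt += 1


Per nesting level: O(log n) * O(log n) = O((log n)^2)
Complexity: O((log n)^2)


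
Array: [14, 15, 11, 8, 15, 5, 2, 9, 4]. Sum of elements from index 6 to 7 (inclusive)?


Prefix sums: [0, 14, 29, 40, 48, 63, 68, 70, 79, 83]
Sum[6..7] = prefix[8] - prefix[6] = 79 - 68 = 11


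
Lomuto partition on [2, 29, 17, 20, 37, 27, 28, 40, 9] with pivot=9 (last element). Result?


Elements <= 9 go left of pivot.
Result: [2, 9, 17, 20, 37, 27, 28, 40, 29], pivot at index 1


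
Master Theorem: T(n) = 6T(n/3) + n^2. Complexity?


a=6, b=3, c=2. log_3(6)=1.631 < c=2. Case 3: O(n^c) = O(n^2)
Complexity: O(n^2)


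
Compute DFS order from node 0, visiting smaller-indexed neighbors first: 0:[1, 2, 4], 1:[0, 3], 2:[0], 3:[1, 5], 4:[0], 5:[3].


DFS stack-based: start with [0]
Visit order: [0, 1, 3, 5, 2, 4]


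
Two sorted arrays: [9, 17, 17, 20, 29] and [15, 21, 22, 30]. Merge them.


Compare heads, take smaller each step.
Merged: [9, 15, 17, 17, 20, 21, 22, 29, 30]


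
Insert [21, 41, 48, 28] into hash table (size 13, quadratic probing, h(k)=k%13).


Insertions: 21->slot 8; 41->slot 2; 48->slot 9; 28->slot 3
Table: [None, None, 41, 28, None, None, None, None, 21, 48, None, None, None]


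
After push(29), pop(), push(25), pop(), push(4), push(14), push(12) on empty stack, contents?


push(29) -> [29]
pop() returns 29 -> []
push(25) -> [25]
pop() returns 25 -> []
push(4) -> [4]
push(14) -> [4, 14]
push(12) -> [4, 14, 12]
Final stack (bottom to top): [4, 14, 12]


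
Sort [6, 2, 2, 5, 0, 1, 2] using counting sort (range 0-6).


Count array: [1, 1, 3, 0, 0, 1, 1]
Reconstruct: [0, 1, 2, 2, 2, 5, 6]


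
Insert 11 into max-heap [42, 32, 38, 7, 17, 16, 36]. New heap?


Append 11: [42, 32, 38, 7, 17, 16, 36, 11]
Bubble up: swap idx 7(11) with idx 3(7)
Result: [42, 32, 38, 11, 17, 16, 36, 7]


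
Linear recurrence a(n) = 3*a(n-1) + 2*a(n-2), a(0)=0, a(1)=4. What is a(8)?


Build bottom-up:
...a(6)=1980, a(7)=7052, a(8)=3*7052+2*1980=25116


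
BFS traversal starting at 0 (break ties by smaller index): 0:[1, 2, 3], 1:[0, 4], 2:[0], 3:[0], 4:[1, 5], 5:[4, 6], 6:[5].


BFS queue: start with [0]
Visit order: [0, 1, 2, 3, 4, 5, 6]


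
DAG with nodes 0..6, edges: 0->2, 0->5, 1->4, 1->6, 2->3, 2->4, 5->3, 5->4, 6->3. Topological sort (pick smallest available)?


Kahn's algorithm, process smallest node first
Order: [0, 1, 2, 5, 4, 6, 3]


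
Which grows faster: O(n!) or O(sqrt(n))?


sublinear grows slower than factorial
O(sqrt(n)) is asymptotically smaller; O(n!) grows faster


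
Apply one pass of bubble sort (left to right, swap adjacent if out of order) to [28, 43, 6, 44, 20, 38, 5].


After one pass: [28, 6, 43, 20, 38, 5, 44]


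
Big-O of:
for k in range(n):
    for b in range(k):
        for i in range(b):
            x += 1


Per nesting level: O(n) * O(n) [triangular over k] * O(n) [triangular over b] = O(n^3)
Complexity: O(n^3)


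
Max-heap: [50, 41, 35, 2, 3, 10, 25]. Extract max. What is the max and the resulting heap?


Max = 50
Replace root with last, heapify down
Resulting heap: [41, 25, 35, 2, 3, 10]


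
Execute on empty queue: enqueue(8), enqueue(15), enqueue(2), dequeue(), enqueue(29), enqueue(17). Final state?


enqueue(8) -> [8]
enqueue(15) -> [8, 15]
enqueue(2) -> [8, 15, 2]
dequeue() returns 8 -> [15, 2]
enqueue(29) -> [15, 2, 29]
enqueue(17) -> [15, 2, 29, 17]
Final queue (front to back): [15, 2, 29, 17]


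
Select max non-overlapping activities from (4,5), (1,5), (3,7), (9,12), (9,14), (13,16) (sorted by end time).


Greedy: pick earliest-ending, then skip overlaps.
Selected (3 activities): [(4, 5), (9, 12), (13, 16)]


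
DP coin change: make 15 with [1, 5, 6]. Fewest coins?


dp[0]=0; dp[i]=1+min(dp[i-c] for c in coins)
...dp[10]=2, dp[11]=2, dp[12]=2, dp[13]=3, dp[14]=4, dp[15]=3
Minimum coins for 15 = 3


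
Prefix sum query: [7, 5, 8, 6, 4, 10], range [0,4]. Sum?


Prefix sums: [0, 7, 12, 20, 26, 30, 40]
Sum[0..4] = prefix[5] - prefix[0] = 30 - 0 = 30


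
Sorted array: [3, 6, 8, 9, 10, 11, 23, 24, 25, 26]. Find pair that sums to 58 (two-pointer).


Two pointers: lo=0, hi=9
No pair sums to 58


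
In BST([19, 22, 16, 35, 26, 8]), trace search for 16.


BST root = 19
Search for 16: compare at each node
Path: [19, 16]


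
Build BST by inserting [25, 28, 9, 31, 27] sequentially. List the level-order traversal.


Root = 25; build tree by BST insertion.
Level-Order traversal: [25, 9, 28, 27, 31]


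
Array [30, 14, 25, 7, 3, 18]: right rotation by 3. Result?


Right rotate by 3: [7, 3, 18, 30, 14, 25]


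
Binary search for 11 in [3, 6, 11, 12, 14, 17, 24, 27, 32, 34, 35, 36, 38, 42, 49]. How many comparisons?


Search for 11:
[0,14] mid=7 arr[7]=27
[0,6] mid=3 arr[3]=12
[0,2] mid=1 arr[1]=6
[2,2] mid=2 arr[2]=11
Total: 4 comparisons


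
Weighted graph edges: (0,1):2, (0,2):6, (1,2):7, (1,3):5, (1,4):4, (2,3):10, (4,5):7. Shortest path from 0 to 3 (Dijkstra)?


Dijkstra from 0:
Distances: {0: 0, 1: 2, 2: 6, 3: 7, 4: 6, 5: 13}
Shortest distance to 3 = 7, path = [0, 1, 3]


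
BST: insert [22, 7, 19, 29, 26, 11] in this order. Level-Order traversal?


Root = 22; build tree by BST insertion.
Level-Order traversal: [22, 7, 29, 19, 26, 11]


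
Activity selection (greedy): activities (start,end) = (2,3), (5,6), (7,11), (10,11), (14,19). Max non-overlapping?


Greedy: pick earliest-ending, then skip overlaps.
Selected (4 activities): [(2, 3), (5, 6), (7, 11), (14, 19)]


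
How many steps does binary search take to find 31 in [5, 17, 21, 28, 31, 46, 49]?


Search for 31:
[0,6] mid=3 arr[3]=28
[4,6] mid=5 arr[5]=46
[4,4] mid=4 arr[4]=31
Total: 3 comparisons


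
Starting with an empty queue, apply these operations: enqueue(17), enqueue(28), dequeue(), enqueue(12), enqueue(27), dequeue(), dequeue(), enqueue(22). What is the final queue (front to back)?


enqueue(17) -> [17]
enqueue(28) -> [17, 28]
dequeue() returns 17 -> [28]
enqueue(12) -> [28, 12]
enqueue(27) -> [28, 12, 27]
dequeue() returns 28 -> [12, 27]
dequeue() returns 12 -> [27]
enqueue(22) -> [27, 22]
Final queue (front to back): [27, 22]


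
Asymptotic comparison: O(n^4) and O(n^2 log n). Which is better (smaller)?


n^2 log n grows slower than quartic
O(n^2 log n) is asymptotically smaller; O(n^4) grows faster


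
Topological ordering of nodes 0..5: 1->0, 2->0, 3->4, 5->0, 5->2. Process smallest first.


Kahn's algorithm, process smallest node first
Order: [1, 3, 4, 5, 2, 0]


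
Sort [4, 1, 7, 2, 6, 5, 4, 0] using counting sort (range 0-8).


Count array: [1, 1, 1, 0, 2, 1, 1, 1, 0]
Reconstruct: [0, 1, 2, 4, 4, 5, 6, 7]


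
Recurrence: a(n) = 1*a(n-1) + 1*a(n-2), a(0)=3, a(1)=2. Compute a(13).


Build bottom-up:
...a(11)=343, a(12)=555, a(13)=1*555+1*343=898


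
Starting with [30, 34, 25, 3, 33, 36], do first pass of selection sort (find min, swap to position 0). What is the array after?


After one pass: [3, 34, 25, 30, 33, 36]


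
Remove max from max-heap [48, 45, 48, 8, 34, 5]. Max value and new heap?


Max = 48
Replace root with last, heapify down
Resulting heap: [48, 45, 5, 8, 34]


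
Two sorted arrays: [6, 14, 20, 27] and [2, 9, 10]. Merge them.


Compare heads, take smaller each step.
Merged: [2, 6, 9, 10, 14, 20, 27]


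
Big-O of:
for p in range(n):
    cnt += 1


Per nesting level: O(n) = O(n)
Complexity: O(n)


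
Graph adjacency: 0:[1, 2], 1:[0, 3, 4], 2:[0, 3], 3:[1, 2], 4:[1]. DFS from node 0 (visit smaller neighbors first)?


DFS stack-based: start with [0]
Visit order: [0, 1, 3, 2, 4]


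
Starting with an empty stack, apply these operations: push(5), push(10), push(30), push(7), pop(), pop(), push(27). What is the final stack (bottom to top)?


push(5) -> [5]
push(10) -> [5, 10]
push(30) -> [5, 10, 30]
push(7) -> [5, 10, 30, 7]
pop() returns 7 -> [5, 10, 30]
pop() returns 30 -> [5, 10]
push(27) -> [5, 10, 27]
Final stack (bottom to top): [5, 10, 27]


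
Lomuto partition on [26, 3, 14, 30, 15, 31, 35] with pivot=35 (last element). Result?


Elements <= 35 go left of pivot.
Result: [26, 3, 14, 30, 15, 31, 35], pivot at index 6


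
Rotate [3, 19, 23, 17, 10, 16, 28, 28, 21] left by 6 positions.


Left rotate by 6: [28, 28, 21, 3, 19, 23, 17, 10, 16]


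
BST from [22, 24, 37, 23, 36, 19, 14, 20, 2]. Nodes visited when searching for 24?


BST root = 22
Search for 24: compare at each node
Path: [22, 24]


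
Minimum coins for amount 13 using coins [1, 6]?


dp[0]=0; dp[i]=1+min(dp[i-c] for c in coins)
...dp[8]=3, dp[9]=4, dp[10]=5, dp[11]=6, dp[12]=2, dp[13]=3
Minimum coins for 13 = 3


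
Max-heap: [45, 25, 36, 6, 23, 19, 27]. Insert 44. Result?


Append 44: [45, 25, 36, 6, 23, 19, 27, 44]
Bubble up: swap idx 7(44) with idx 3(6); swap idx 3(44) with idx 1(25)
Result: [45, 44, 36, 25, 23, 19, 27, 6]


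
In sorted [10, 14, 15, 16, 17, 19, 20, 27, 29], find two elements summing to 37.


Two pointers: lo=0, hi=8
Found pair: (10, 27) summing to 37


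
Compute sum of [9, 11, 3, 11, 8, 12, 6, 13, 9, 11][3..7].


Prefix sums: [0, 9, 20, 23, 34, 42, 54, 60, 73, 82, 93]
Sum[3..7] = prefix[8] - prefix[3] = 73 - 23 = 50


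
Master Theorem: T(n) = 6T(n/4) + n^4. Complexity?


a=6, b=4, c=4. log_4(6)=1.292 < c=4. Case 3: O(n^c) = O(n^4)
Complexity: O(n^4)


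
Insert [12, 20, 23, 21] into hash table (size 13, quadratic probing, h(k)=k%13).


Insertions: 12->slot 12; 20->slot 7; 23->slot 10; 21->slot 8
Table: [None, None, None, None, None, None, None, 20, 21, None, 23, None, 12]


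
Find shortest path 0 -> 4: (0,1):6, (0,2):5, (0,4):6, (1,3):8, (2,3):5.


Dijkstra from 0:
Distances: {0: 0, 1: 6, 2: 5, 3: 10, 4: 6}
Shortest distance to 4 = 6, path = [0, 4]


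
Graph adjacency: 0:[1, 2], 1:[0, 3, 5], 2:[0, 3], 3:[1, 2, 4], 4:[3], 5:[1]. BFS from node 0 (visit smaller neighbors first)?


BFS queue: start with [0]
Visit order: [0, 1, 2, 3, 5, 4]


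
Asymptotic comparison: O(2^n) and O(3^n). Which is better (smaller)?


exponential grows slower than exponential (base 3)
O(2^n) is asymptotically smaller; O(3^n) grows faster


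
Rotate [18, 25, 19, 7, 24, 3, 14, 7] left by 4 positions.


Left rotate by 4: [24, 3, 14, 7, 18, 25, 19, 7]


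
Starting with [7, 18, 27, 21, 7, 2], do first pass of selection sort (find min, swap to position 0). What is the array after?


After one pass: [2, 18, 27, 21, 7, 7]


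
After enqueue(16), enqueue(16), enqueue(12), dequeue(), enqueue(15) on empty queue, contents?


enqueue(16) -> [16]
enqueue(16) -> [16, 16]
enqueue(12) -> [16, 16, 12]
dequeue() returns 16 -> [16, 12]
enqueue(15) -> [16, 12, 15]
Final queue (front to back): [16, 12, 15]


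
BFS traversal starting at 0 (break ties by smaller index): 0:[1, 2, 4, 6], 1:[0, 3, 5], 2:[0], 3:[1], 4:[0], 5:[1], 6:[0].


BFS queue: start with [0]
Visit order: [0, 1, 2, 4, 6, 3, 5]


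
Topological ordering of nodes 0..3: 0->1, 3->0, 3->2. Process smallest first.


Kahn's algorithm, process smallest node first
Order: [3, 0, 1, 2]


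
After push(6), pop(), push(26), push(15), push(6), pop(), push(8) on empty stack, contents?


push(6) -> [6]
pop() returns 6 -> []
push(26) -> [26]
push(15) -> [26, 15]
push(6) -> [26, 15, 6]
pop() returns 6 -> [26, 15]
push(8) -> [26, 15, 8]
Final stack (bottom to top): [26, 15, 8]


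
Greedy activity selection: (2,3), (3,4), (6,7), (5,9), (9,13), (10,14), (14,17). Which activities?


Greedy: pick earliest-ending, then skip overlaps.
Selected (5 activities): [(2, 3), (3, 4), (6, 7), (9, 13), (14, 17)]


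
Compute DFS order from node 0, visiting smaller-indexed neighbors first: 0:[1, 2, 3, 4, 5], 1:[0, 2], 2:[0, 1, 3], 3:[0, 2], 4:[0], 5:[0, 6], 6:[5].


DFS stack-based: start with [0]
Visit order: [0, 1, 2, 3, 4, 5, 6]


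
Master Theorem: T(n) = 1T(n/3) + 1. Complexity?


a=1, b=3, c=0. log_3(1)=0 = c=0. Case 2: O(n^c log n) = O(log n)
Complexity: O(log n)


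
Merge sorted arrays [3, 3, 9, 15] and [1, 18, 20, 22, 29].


Compare heads, take smaller each step.
Merged: [1, 3, 3, 9, 15, 18, 20, 22, 29]


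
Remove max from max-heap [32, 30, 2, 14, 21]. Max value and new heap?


Max = 32
Replace root with last, heapify down
Resulting heap: [30, 21, 2, 14]


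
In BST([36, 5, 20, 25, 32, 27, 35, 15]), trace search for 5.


BST root = 36
Search for 5: compare at each node
Path: [36, 5]


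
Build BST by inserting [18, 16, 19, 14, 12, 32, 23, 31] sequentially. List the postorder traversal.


Root = 18; build tree by BST insertion.
Postorder traversal: [12, 14, 16, 31, 23, 32, 19, 18]


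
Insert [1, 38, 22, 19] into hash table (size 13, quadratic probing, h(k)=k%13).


Insertions: 1->slot 1; 38->slot 12; 22->slot 9; 19->slot 6
Table: [None, 1, None, None, None, None, 19, None, None, 22, None, None, 38]


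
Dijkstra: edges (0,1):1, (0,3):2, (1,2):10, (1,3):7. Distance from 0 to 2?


Dijkstra from 0:
Distances: {0: 0, 1: 1, 2: 11, 3: 2}
Shortest distance to 2 = 11, path = [0, 1, 2]


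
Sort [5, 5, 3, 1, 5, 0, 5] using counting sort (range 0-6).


Count array: [1, 1, 0, 1, 0, 4, 0]
Reconstruct: [0, 1, 3, 5, 5, 5, 5]


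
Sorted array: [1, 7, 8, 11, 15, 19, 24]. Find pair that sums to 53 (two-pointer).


Two pointers: lo=0, hi=6
No pair sums to 53


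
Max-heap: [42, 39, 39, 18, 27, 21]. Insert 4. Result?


Append 4: [42, 39, 39, 18, 27, 21, 4]
Bubble up: no swaps needed
Result: [42, 39, 39, 18, 27, 21, 4]


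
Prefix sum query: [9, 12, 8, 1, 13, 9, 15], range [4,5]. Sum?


Prefix sums: [0, 9, 21, 29, 30, 43, 52, 67]
Sum[4..5] = prefix[6] - prefix[4] = 52 - 30 = 22


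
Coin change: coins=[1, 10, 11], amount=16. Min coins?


dp[0]=0; dp[i]=1+min(dp[i-c] for c in coins)
...dp[11]=1, dp[12]=2, dp[13]=3, dp[14]=4, dp[15]=5, dp[16]=6
Minimum coins for 16 = 6


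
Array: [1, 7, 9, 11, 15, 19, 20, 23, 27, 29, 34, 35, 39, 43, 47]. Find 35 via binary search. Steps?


Search for 35:
[0,14] mid=7 arr[7]=23
[8,14] mid=11 arr[11]=35
Total: 2 comparisons


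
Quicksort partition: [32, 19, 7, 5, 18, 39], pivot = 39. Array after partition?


Elements <= 39 go left of pivot.
Result: [32, 19, 7, 5, 18, 39], pivot at index 5


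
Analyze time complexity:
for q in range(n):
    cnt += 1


Per nesting level: O(n) = O(n)
Complexity: O(n)


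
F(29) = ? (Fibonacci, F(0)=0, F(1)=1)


F(n)=F(n-1)+F(n-2)
...F(27)=196418, F(28)=317811, F(29)=514229


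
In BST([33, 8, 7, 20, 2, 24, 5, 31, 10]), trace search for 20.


BST root = 33
Search for 20: compare at each node
Path: [33, 8, 20]


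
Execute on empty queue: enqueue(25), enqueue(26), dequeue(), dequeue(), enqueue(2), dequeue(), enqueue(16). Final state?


enqueue(25) -> [25]
enqueue(26) -> [25, 26]
dequeue() returns 25 -> [26]
dequeue() returns 26 -> []
enqueue(2) -> [2]
dequeue() returns 2 -> []
enqueue(16) -> [16]
Final queue (front to back): [16]


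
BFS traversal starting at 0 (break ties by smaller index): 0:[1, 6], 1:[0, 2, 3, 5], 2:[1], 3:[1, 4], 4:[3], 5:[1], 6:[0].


BFS queue: start with [0]
Visit order: [0, 1, 6, 2, 3, 5, 4]


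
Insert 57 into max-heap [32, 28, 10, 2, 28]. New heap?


Append 57: [32, 28, 10, 2, 28, 57]
Bubble up: swap idx 5(57) with idx 2(10); swap idx 2(57) with idx 0(32)
Result: [57, 28, 32, 2, 28, 10]


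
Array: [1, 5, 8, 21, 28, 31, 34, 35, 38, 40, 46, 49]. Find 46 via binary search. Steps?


Search for 46:
[0,11] mid=5 arr[5]=31
[6,11] mid=8 arr[8]=38
[9,11] mid=10 arr[10]=46
Total: 3 comparisons


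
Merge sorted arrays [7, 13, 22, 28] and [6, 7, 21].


Compare heads, take smaller each step.
Merged: [6, 7, 7, 13, 21, 22, 28]


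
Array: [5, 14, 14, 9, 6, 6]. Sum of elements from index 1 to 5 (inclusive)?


Prefix sums: [0, 5, 19, 33, 42, 48, 54]
Sum[1..5] = prefix[6] - prefix[1] = 54 - 5 = 49


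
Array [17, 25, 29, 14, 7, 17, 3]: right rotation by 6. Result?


Right rotate by 6: [25, 29, 14, 7, 17, 3, 17]


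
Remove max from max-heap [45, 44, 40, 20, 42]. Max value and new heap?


Max = 45
Replace root with last, heapify down
Resulting heap: [44, 42, 40, 20]


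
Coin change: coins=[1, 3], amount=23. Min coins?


dp[0]=0; dp[i]=1+min(dp[i-c] for c in coins)
...dp[18]=6, dp[19]=7, dp[20]=8, dp[21]=7, dp[22]=8, dp[23]=9
Minimum coins for 23 = 9


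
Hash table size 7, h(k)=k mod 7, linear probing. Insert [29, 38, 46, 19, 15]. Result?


Insertions: 29->slot 1; 38->slot 3; 46->slot 4; 19->slot 5; 15->slot 2
Table: [None, 29, 15, 38, 46, 19, None]


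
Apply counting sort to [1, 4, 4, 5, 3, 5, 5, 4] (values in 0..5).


Count array: [0, 1, 0, 1, 3, 3]
Reconstruct: [1, 3, 4, 4, 4, 5, 5, 5]


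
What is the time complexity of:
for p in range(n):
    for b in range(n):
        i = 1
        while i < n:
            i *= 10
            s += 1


Per nesting level: O(n) * O(n) * O(log n) = O(n^2 log n)
Complexity: O(n^2 log n)


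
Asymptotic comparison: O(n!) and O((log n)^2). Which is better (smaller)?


polylogarithmic grows slower than factorial
O((log n)^2) is asymptotically smaller; O(n!) grows faster


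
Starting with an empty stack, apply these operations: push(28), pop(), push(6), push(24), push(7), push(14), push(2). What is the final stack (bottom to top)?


push(28) -> [28]
pop() returns 28 -> []
push(6) -> [6]
push(24) -> [6, 24]
push(7) -> [6, 24, 7]
push(14) -> [6, 24, 7, 14]
push(2) -> [6, 24, 7, 14, 2]
Final stack (bottom to top): [6, 24, 7, 14, 2]


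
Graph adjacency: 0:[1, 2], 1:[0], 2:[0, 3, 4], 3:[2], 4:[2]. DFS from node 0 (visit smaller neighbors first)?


DFS stack-based: start with [0]
Visit order: [0, 1, 2, 3, 4]


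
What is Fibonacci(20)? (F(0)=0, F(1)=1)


F(n)=F(n-1)+F(n-2)
...F(18)=2584, F(19)=4181, F(20)=6765


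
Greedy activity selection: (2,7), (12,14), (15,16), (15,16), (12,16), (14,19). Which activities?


Greedy: pick earliest-ending, then skip overlaps.
Selected (3 activities): [(2, 7), (12, 14), (15, 16)]


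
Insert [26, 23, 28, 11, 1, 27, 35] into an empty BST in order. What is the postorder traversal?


Root = 26; build tree by BST insertion.
Postorder traversal: [1, 11, 23, 27, 35, 28, 26]


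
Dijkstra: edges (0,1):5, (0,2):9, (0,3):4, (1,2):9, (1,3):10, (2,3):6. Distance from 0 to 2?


Dijkstra from 0:
Distances: {0: 0, 1: 5, 2: 9, 3: 4}
Shortest distance to 2 = 9, path = [0, 2]


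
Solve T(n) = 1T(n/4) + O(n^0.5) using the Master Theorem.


a=1, b=4, c=0.5. log_4(1)=0 < c=0.5. Case 3: O(n^c) = O(sqrt(n))
Complexity: O(sqrt(n))


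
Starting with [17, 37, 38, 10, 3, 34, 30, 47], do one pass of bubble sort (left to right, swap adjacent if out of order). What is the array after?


After one pass: [17, 37, 10, 3, 34, 30, 38, 47]


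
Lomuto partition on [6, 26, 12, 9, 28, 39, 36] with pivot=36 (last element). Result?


Elements <= 36 go left of pivot.
Result: [6, 26, 12, 9, 28, 36, 39], pivot at index 5


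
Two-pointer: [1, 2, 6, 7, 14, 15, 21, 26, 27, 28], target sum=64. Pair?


Two pointers: lo=0, hi=9
No pair sums to 64


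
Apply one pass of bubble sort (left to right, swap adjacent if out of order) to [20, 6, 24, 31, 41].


After one pass: [6, 20, 24, 31, 41]


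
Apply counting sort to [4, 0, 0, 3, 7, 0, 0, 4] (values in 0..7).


Count array: [4, 0, 0, 1, 2, 0, 0, 1]
Reconstruct: [0, 0, 0, 0, 3, 4, 4, 7]


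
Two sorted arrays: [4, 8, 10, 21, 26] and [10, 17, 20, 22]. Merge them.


Compare heads, take smaller each step.
Merged: [4, 8, 10, 10, 17, 20, 21, 22, 26]


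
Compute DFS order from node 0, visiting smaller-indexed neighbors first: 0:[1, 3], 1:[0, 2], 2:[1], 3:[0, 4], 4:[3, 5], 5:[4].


DFS stack-based: start with [0]
Visit order: [0, 1, 2, 3, 4, 5]


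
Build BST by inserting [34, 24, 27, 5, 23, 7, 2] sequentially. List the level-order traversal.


Root = 34; build tree by BST insertion.
Level-Order traversal: [34, 24, 5, 27, 2, 23, 7]


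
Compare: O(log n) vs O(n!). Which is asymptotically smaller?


logarithmic grows slower than factorial
O(log n) is asymptotically smaller; O(n!) grows faster


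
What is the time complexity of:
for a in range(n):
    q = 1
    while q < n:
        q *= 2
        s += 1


Per nesting level: O(n) * O(log n) = O(n log n)
Complexity: O(n log n)


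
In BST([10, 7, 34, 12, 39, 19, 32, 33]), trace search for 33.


BST root = 10
Search for 33: compare at each node
Path: [10, 34, 12, 19, 32, 33]


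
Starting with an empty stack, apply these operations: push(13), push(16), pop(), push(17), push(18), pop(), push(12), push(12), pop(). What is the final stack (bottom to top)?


push(13) -> [13]
push(16) -> [13, 16]
pop() returns 16 -> [13]
push(17) -> [13, 17]
push(18) -> [13, 17, 18]
pop() returns 18 -> [13, 17]
push(12) -> [13, 17, 12]
push(12) -> [13, 17, 12, 12]
pop() returns 12 -> [13, 17, 12]
Final stack (bottom to top): [13, 17, 12]


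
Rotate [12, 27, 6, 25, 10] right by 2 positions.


Right rotate by 2: [25, 10, 12, 27, 6]


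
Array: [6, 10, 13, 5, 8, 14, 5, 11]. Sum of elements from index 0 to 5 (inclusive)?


Prefix sums: [0, 6, 16, 29, 34, 42, 56, 61, 72]
Sum[0..5] = prefix[6] - prefix[0] = 56 - 0 = 56


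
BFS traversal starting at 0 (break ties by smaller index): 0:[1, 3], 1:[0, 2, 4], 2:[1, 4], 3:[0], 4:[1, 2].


BFS queue: start with [0]
Visit order: [0, 1, 3, 2, 4]


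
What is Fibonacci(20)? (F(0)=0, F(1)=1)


F(n)=F(n-1)+F(n-2)
...F(18)=2584, F(19)=4181, F(20)=6765


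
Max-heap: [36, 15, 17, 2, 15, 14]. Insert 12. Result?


Append 12: [36, 15, 17, 2, 15, 14, 12]
Bubble up: no swaps needed
Result: [36, 15, 17, 2, 15, 14, 12]


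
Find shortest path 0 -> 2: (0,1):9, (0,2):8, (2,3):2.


Dijkstra from 0:
Distances: {0: 0, 1: 9, 2: 8, 3: 10}
Shortest distance to 2 = 8, path = [0, 2]


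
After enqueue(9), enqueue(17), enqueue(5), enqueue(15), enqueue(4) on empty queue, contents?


enqueue(9) -> [9]
enqueue(17) -> [9, 17]
enqueue(5) -> [9, 17, 5]
enqueue(15) -> [9, 17, 5, 15]
enqueue(4) -> [9, 17, 5, 15, 4]
Final queue (front to back): [9, 17, 5, 15, 4]


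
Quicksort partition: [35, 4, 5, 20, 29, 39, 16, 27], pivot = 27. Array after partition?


Elements <= 27 go left of pivot.
Result: [4, 5, 20, 16, 27, 39, 35, 29], pivot at index 4


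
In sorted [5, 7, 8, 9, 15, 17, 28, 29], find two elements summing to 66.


Two pointers: lo=0, hi=7
No pair sums to 66


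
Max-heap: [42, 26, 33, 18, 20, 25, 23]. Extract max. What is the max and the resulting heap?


Max = 42
Replace root with last, heapify down
Resulting heap: [33, 26, 25, 18, 20, 23]


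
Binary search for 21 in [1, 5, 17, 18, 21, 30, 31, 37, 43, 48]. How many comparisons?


Search for 21:
[0,9] mid=4 arr[4]=21
Total: 1 comparisons


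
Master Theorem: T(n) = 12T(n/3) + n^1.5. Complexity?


a=12, b=3, c=1.5. log_3(12)=2.262 > c=1.5. Case 1: O(n^log_b(a)) = O(n^2.262)
Complexity: O(n^2.262)


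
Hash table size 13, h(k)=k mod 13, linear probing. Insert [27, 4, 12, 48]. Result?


Insertions: 27->slot 1; 4->slot 4; 12->slot 12; 48->slot 9
Table: [None, 27, None, None, 4, None, None, None, None, 48, None, None, 12]


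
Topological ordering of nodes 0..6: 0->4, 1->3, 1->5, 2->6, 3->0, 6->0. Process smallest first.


Kahn's algorithm, process smallest node first
Order: [1, 2, 3, 5, 6, 0, 4]


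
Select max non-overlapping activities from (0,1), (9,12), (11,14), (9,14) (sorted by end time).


Greedy: pick earliest-ending, then skip overlaps.
Selected (2 activities): [(0, 1), (9, 12)]


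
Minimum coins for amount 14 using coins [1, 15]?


dp[0]=0; dp[i]=1+min(dp[i-c] for c in coins)
...dp[9]=9, dp[10]=10, dp[11]=11, dp[12]=12, dp[13]=13, dp[14]=14
Minimum coins for 14 = 14


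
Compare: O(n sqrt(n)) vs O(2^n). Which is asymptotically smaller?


n^1.5 grows slower than exponential
O(n sqrt(n)) is asymptotically smaller; O(2^n) grows faster


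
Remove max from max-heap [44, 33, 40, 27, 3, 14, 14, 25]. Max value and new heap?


Max = 44
Replace root with last, heapify down
Resulting heap: [40, 33, 25, 27, 3, 14, 14]


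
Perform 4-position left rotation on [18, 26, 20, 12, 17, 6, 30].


Left rotate by 4: [17, 6, 30, 18, 26, 20, 12]


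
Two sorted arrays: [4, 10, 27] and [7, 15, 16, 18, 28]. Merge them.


Compare heads, take smaller each step.
Merged: [4, 7, 10, 15, 16, 18, 27, 28]


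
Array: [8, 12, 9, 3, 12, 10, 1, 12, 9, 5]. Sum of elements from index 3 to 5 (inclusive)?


Prefix sums: [0, 8, 20, 29, 32, 44, 54, 55, 67, 76, 81]
Sum[3..5] = prefix[6] - prefix[3] = 54 - 29 = 25


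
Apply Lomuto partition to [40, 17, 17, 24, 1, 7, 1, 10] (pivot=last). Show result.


Elements <= 10 go left of pivot.
Result: [1, 7, 1, 10, 40, 17, 17, 24], pivot at index 3


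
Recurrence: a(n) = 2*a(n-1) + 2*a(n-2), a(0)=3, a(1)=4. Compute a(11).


Build bottom-up:
...a(9)=15168, a(10)=41440, a(11)=2*41440+2*15168=113216


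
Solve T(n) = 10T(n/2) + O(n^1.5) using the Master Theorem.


a=10, b=2, c=1.5. log_2(10)=3.322 > c=1.5. Case 1: O(n^log_b(a)) = O(n^3.322)
Complexity: O(n^3.322)


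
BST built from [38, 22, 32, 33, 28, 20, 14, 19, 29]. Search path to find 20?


BST root = 38
Search for 20: compare at each node
Path: [38, 22, 20]


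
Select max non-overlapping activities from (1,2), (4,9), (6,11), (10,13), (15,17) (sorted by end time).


Greedy: pick earliest-ending, then skip overlaps.
Selected (4 activities): [(1, 2), (4, 9), (10, 13), (15, 17)]


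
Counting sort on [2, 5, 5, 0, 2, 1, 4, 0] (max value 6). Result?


Count array: [2, 1, 2, 0, 1, 2, 0]
Reconstruct: [0, 0, 1, 2, 2, 4, 5, 5]


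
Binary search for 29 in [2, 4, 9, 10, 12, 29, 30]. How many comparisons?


Search for 29:
[0,6] mid=3 arr[3]=10
[4,6] mid=5 arr[5]=29
Total: 2 comparisons


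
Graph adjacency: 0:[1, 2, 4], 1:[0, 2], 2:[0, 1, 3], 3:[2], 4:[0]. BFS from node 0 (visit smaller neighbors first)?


BFS queue: start with [0]
Visit order: [0, 1, 2, 4, 3]


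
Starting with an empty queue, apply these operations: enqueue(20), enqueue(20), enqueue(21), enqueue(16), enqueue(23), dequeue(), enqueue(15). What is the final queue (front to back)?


enqueue(20) -> [20]
enqueue(20) -> [20, 20]
enqueue(21) -> [20, 20, 21]
enqueue(16) -> [20, 20, 21, 16]
enqueue(23) -> [20, 20, 21, 16, 23]
dequeue() returns 20 -> [20, 21, 16, 23]
enqueue(15) -> [20, 21, 16, 23, 15]
Final queue (front to back): [20, 21, 16, 23, 15]


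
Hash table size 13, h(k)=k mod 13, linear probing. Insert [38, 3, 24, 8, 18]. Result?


Insertions: 38->slot 12; 3->slot 3; 24->slot 11; 8->slot 8; 18->slot 5
Table: [None, None, None, 3, None, 18, None, None, 8, None, None, 24, 38]


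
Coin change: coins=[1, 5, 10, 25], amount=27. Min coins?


dp[0]=0; dp[i]=1+min(dp[i-c] for c in coins)
...dp[22]=4, dp[23]=5, dp[24]=6, dp[25]=1, dp[26]=2, dp[27]=3
Minimum coins for 27 = 3


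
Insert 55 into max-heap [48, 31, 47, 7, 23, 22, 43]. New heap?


Append 55: [48, 31, 47, 7, 23, 22, 43, 55]
Bubble up: swap idx 7(55) with idx 3(7); swap idx 3(55) with idx 1(31); swap idx 1(55) with idx 0(48)
Result: [55, 48, 47, 31, 23, 22, 43, 7]


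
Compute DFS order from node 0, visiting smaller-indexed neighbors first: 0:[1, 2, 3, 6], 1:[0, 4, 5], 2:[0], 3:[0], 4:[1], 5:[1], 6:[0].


DFS stack-based: start with [0]
Visit order: [0, 1, 4, 5, 2, 3, 6]


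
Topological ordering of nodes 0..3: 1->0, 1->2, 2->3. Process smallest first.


Kahn's algorithm, process smallest node first
Order: [1, 0, 2, 3]


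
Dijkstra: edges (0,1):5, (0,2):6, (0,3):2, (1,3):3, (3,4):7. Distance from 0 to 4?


Dijkstra from 0:
Distances: {0: 0, 1: 5, 2: 6, 3: 2, 4: 9}
Shortest distance to 4 = 9, path = [0, 3, 4]


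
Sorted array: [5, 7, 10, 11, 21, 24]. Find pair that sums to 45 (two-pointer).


Two pointers: lo=0, hi=5
Found pair: (21, 24) summing to 45


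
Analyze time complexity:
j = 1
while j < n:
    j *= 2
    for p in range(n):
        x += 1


Per nesting level: O(log n) * O(n) = O(n log n)
Complexity: O(n log n)


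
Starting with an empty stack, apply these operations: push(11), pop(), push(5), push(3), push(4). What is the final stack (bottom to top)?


push(11) -> [11]
pop() returns 11 -> []
push(5) -> [5]
push(3) -> [5, 3]
push(4) -> [5, 3, 4]
Final stack (bottom to top): [5, 3, 4]


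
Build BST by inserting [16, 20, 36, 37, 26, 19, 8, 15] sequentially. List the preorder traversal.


Root = 16; build tree by BST insertion.
Preorder traversal: [16, 8, 15, 20, 19, 36, 26, 37]


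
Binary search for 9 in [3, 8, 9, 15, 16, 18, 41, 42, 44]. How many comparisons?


Search for 9:
[0,8] mid=4 arr[4]=16
[0,3] mid=1 arr[1]=8
[2,3] mid=2 arr[2]=9
Total: 3 comparisons


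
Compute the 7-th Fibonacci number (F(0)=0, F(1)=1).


F(n)=F(n-1)+F(n-2)
...F(5)=5, F(6)=8, F(7)=13
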